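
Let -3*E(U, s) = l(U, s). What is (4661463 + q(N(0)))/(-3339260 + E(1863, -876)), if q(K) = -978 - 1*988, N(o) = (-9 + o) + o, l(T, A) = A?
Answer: -4659497/3338968 ≈ -1.3955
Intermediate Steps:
N(o) = -9 + 2*o
E(U, s) = -s/3
q(K) = -1966 (q(K) = -978 - 988 = -1966)
(4661463 + q(N(0)))/(-3339260 + E(1863, -876)) = (4661463 - 1966)/(-3339260 - ⅓*(-876)) = 4659497/(-3339260 + 292) = 4659497/(-3338968) = 4659497*(-1/3338968) = -4659497/3338968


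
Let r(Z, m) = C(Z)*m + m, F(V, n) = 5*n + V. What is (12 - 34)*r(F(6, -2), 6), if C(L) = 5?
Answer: -792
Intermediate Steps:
F(V, n) = V + 5*n
r(Z, m) = 6*m (r(Z, m) = 5*m + m = 6*m)
(12 - 34)*r(F(6, -2), 6) = (12 - 34)*(6*6) = -22*36 = -792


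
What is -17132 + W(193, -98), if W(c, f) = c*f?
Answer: -36046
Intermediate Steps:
-17132 + W(193, -98) = -17132 + 193*(-98) = -17132 - 18914 = -36046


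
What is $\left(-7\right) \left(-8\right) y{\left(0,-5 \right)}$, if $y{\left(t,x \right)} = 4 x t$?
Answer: $0$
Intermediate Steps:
$y{\left(t,x \right)} = 4 t x$
$\left(-7\right) \left(-8\right) y{\left(0,-5 \right)} = \left(-7\right) \left(-8\right) 4 \cdot 0 \left(-5\right) = 56 \cdot 0 = 0$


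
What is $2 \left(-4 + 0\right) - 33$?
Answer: $-41$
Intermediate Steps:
$2 \left(-4 + 0\right) - 33 = 2 \left(-4\right) - 33 = -8 - 33 = -41$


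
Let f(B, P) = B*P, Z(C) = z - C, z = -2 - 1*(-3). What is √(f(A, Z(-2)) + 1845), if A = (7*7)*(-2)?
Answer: √1551 ≈ 39.383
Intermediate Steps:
z = 1 (z = -2 + 3 = 1)
A = -98 (A = 49*(-2) = -98)
Z(C) = 1 - C
√(f(A, Z(-2)) + 1845) = √(-98*(1 - 1*(-2)) + 1845) = √(-98*(1 + 2) + 1845) = √(-98*3 + 1845) = √(-294 + 1845) = √1551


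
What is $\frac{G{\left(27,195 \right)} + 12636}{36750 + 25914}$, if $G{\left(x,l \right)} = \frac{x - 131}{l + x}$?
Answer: $\frac{175318}{869463} \approx 0.20164$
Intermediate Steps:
$G{\left(x,l \right)} = \frac{-131 + x}{l + x}$
$\frac{G{\left(27,195 \right)} + 12636}{36750 + 25914} = \frac{\frac{-131 + 27}{195 + 27} + 12636}{36750 + 25914} = \frac{\frac{1}{222} \left(-104\right) + 12636}{62664} = \left(\frac{1}{222} \left(-104\right) + 12636\right) \frac{1}{62664} = \left(- \frac{52}{111} + 12636\right) \frac{1}{62664} = \frac{1402544}{111} \cdot \frac{1}{62664} = \frac{175318}{869463}$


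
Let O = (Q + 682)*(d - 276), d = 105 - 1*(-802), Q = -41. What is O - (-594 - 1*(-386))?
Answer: 404679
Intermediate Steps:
d = 907 (d = 105 + 802 = 907)
O = 404471 (O = (-41 + 682)*(907 - 276) = 641*631 = 404471)
O - (-594 - 1*(-386)) = 404471 - (-594 - 1*(-386)) = 404471 - (-594 + 386) = 404471 - 1*(-208) = 404471 + 208 = 404679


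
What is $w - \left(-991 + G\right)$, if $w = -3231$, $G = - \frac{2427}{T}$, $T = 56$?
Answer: $- \frac{123013}{56} \approx -2196.7$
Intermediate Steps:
$G = - \frac{2427}{56} \approx -43.339$
$w - \left(-991 + G\right) = -3231 + \left(991 - - \frac{2427}{56}\right) = -3231 + \left(991 + \frac{2427}{56}\right) = -3231 + \frac{57923}{56} = - \frac{123013}{56}$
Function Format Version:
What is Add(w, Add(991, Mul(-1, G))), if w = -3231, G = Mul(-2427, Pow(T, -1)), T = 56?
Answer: Rational(-123013, 56) ≈ -2196.7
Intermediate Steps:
G = Rational(-2427, 56) (G = Mul(-2427, Pow(56, -1)) = Mul(-2427, Rational(1, 56)) = Rational(-2427, 56) ≈ -43.339)
Add(w, Add(991, Mul(-1, G))) = Add(-3231, Add(991, Mul(-1, Rational(-2427, 56)))) = Add(-3231, Add(991, Rational(2427, 56))) = Add(-3231, Rational(57923, 56)) = Rational(-123013, 56)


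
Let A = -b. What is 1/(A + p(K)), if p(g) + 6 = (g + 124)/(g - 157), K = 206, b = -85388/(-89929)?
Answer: -629503/135224 ≈ -4.6553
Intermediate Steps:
b = 85388/89929 (b = -85388*(-1/89929) = 85388/89929 ≈ 0.94950)
p(g) = -6 + (124 + g)/(-157 + g) (p(g) = -6 + (g + 124)/(g - 157) = -6 + (124 + g)/(-157 + g))
A = -85388/89929 (A = -1*85388/89929 = -85388/89929 ≈ -0.94950)
1/(A + p(K)) = 1/(-85388/89929 + (1066 - 5*206)/(-157 + 206)) = 1/(-85388/89929 + (1066 - 1030)/49) = 1/(-85388/89929 + (1/49)*36) = 1/(-85388/89929 + 36/49) = 1/(-135224/629503) = -629503/135224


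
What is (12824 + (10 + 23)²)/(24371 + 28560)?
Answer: 13913/52931 ≈ 0.26285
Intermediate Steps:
(12824 + (10 + 23)²)/(24371 + 28560) = (12824 + 33²)/52931 = (12824 + 1089)*(1/52931) = 13913*(1/52931) = 13913/52931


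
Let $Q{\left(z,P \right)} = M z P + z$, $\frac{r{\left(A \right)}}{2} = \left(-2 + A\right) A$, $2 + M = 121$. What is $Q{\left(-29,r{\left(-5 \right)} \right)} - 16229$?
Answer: $-257828$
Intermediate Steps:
$M = 119$ ($M = -2 + 121 = 119$)
$r{\left(A \right)} = 2 A \left(-2 + A\right)$ ($r{\left(A \right)} = 2 \left(-2 + A\right) A = 2 A \left(-2 + A\right)$)
$Q{\left(z,P \right)} = z + 119 P z$ ($Q{\left(z,P \right)} = 119 z P + z = 119 P z + z = z + 119 P z$)
$Q{\left(-29,r{\left(-5 \right)} \right)} - 16229 = - 29 \left(1 + 119 \cdot 2 \left(-5\right) \left(-2 - 5\right)\right) - 16229 = - 29 \left(1 + 119 \cdot 2 \left(-5\right) \left(-7\right)\right) - 16229 = - 29 \left(1 + 119 \cdot 70\right) - 16229 = - 29 \left(1 + 8330\right) - 16229 = \left(-29\right) 8331 - 16229 = -241599 - 16229 = -257828$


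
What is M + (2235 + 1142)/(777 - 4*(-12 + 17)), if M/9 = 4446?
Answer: 30293975/757 ≈ 40018.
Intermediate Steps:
M = 40014 (M = 9*4446 = 40014)
M + (2235 + 1142)/(777 - 4*(-12 + 17)) = 40014 + (2235 + 1142)/(777 - 4*(-12 + 17)) = 40014 + 3377/(777 - 4*5) = 40014 + 3377/(777 - 20) = 40014 + 3377/757 = 30293975/757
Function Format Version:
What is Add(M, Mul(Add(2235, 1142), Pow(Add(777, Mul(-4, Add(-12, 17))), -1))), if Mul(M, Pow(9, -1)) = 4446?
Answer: Rational(30293975, 757) ≈ 40018.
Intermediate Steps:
M = 40014 (M = Mul(9, 4446) = 40014)
Add(M, Mul(Add(2235, 1142), Pow(Add(777, Mul(-4, Add(-12, 17))), -1))) = Add(40014, Mul(Add(2235, 1142), Pow(Add(777, Mul(-4, Add(-12, 17))), -1))) = Add(40014, Mul(3377, Pow(Add(777, Mul(-4, 5)), -1))) = Add(40014, Mul(3377, Pow(Add(777, -20), -1))) = Add(40014, Mul(3377, Pow(757, -1))) = Add(40014, Mul(3377, Rational(1, 757))) = Add(40014, Rational(3377, 757)) = Rational(30293975, 757)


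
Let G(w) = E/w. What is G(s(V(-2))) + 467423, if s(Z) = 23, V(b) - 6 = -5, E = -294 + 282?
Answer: 10750717/23 ≈ 4.6742e+5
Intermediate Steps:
E = -12
V(b) = 1 (V(b) = 6 - 5 = 1)
G(w) = -12/w
G(s(V(-2))) + 467423 = -12/23 + 467423 = 10750717/23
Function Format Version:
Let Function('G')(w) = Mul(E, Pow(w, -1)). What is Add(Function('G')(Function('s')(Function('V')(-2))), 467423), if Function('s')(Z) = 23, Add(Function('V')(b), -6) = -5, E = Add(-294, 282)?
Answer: Rational(10750717, 23) ≈ 4.6742e+5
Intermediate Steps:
E = -12
Function('V')(b) = 1 (Function('V')(b) = Add(6, -5) = 1)
Function('G')(w) = Mul(-12, Pow(w, -1))
Add(Function('G')(Function('s')(Function('V')(-2))), 467423) = Add(Mul(-12, Pow(23, -1)), 467423) = Add(Mul(-12, Rational(1, 23)), 467423) = Add(Rational(-12, 23), 467423) = Rational(10750717, 23)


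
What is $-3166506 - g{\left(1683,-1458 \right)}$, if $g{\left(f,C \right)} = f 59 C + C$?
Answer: $141609978$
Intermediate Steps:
$g{\left(f,C \right)} = C + 59 C f$ ($g{\left(f,C \right)} = 59 f C + C = 59 C f + C = C + 59 C f$)
$-3166506 - g{\left(1683,-1458 \right)} = -3166506 - - 1458 \left(1 + 59 \cdot 1683\right) = -3166506 - - 1458 \left(1 + 99297\right) = -3166506 - \left(-1458\right) 99298 = -3166506 - -144776484 = -3166506 + 144776484 = 141609978$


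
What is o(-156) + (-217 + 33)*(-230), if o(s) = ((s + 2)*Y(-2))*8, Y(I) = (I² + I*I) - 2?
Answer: 34928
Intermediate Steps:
Y(I) = -2 + 2*I² (Y(I) = (I² + I²) - 2 = 2*I² - 2 = -2 + 2*I²)
o(s) = 96 + 48*s (o(s) = ((s + 2)*(-2 + 2*(-2)²))*8 = ((2 + s)*(-2 + 2*4))*8 = ((2 + s)*(-2 + 8))*8 = ((2 + s)*6)*8 = (12 + 6*s)*8 = 96 + 48*s)
o(-156) + (-217 + 33)*(-230) = (96 + 48*(-156)) + (-217 + 33)*(-230) = (96 - 7488) - 184*(-230) = -7392 + 42320 = 34928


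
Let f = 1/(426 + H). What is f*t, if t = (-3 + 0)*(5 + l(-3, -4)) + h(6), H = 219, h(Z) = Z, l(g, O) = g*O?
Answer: -3/43 ≈ -0.069767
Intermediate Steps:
l(g, O) = O*g
t = -45 (t = (-3 + 0)*(5 - 4*(-3)) + 6 = -3*(5 + 12) + 6 = -3*17 + 6 = -51 + 6 = -45)
f = 1/645 (f = 1/(426 + 219) = 1/645 ≈ 0.0015504)
f*t = (1/645)*(-45) = -3/43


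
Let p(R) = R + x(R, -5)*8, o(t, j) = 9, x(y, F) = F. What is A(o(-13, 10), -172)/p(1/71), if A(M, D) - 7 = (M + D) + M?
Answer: 10437/2839 ≈ 3.6763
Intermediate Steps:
A(M, D) = 7 + D + 2*M (A(M, D) = 7 + ((M + D) + M) = 7 + ((D + M) + M) = 7 + (D + 2*M) = 7 + D + 2*M)
p(R) = -40 + R (p(R) = R - 5*8 = R - 40 = -40 + R)
A(o(-13, 10), -172)/p(1/71) = (7 - 172 + 2*9)/(-40 + 1/71) = (7 - 172 + 18)/(-40 + 1/71) = -147/(-2839/71) = -147*(-71/2839) = 10437/2839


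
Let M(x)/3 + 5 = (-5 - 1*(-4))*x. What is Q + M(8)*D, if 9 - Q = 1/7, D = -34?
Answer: 9344/7 ≈ 1334.9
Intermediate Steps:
Q = 62/7 (Q = 9 - 1/7 = 9 - 1*⅐ = 9 - ⅐ = 62/7 ≈ 8.8571)
M(x) = -15 - 3*x (M(x) = -15 + 3*((-5 - 1*(-4))*x) = -15 + 3*((-5 + 4)*x) = -15 + 3*(-x) = -15 - 3*x)
Q + M(8)*D = 62/7 + (-15 - 3*8)*(-34) = 62/7 + (-15 - 24)*(-34) = 62/7 - 39*(-34) = 62/7 + 1326 = 9344/7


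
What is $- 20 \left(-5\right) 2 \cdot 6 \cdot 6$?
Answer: $7200$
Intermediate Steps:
$- 20 \left(-5\right) 2 \cdot 6 \cdot 6 = - 20 \left(\left(-10\right) 6\right) 6 = \left(-20\right) \left(-60\right) 6 = 1200 \cdot 6 = 7200$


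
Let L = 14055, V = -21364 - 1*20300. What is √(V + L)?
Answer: I*√27609 ≈ 166.16*I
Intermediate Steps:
V = -41664 (V = -21364 - 20300 = -41664)
√(V + L) = √(-41664 + 14055) = √(-27609) = I*√27609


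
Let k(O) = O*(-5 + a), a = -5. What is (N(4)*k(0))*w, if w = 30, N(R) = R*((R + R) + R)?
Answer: 0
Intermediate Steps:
k(O) = -10*O (k(O) = O*(-5 - 5) = O*(-10) = -10*O)
N(R) = 3*R² (N(R) = R*(2*R + R) = R*(3*R) = 3*R²)
(N(4)*k(0))*w = ((3*4²)*(-10*0))*30 = ((3*16)*0)*30 = (48*0)*30 = 0*30 = 0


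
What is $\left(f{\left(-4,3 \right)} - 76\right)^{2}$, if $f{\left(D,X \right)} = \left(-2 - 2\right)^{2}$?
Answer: $3600$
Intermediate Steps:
$f{\left(D,X \right)} = 16$ ($f{\left(D,X \right)} = \left(-4\right)^{2} = 16$)
$\left(f{\left(-4,3 \right)} - 76\right)^{2} = \left(16 - 76\right)^{2} = \left(-60\right)^{2} = 3600$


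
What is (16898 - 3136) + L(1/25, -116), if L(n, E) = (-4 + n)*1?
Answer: 343951/25 ≈ 13758.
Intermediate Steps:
L(n, E) = -4 + n
(16898 - 3136) + L(1/25, -116) = (16898 - 3136) + (-4 + 1/25) = 13762 + (-4 + 1/25) = 13762 - 99/25 = 343951/25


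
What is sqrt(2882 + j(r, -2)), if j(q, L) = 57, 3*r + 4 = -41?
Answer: sqrt(2939) ≈ 54.213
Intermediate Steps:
r = -15 (r = -4/3 + (1/3)*(-41) = -4/3 - 41/3 = -15)
sqrt(2882 + j(r, -2)) = sqrt(2882 + 57) = sqrt(2939)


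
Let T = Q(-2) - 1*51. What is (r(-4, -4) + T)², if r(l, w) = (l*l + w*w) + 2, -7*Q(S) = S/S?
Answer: 14400/49 ≈ 293.88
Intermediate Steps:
Q(S) = -⅐ (Q(S) = -S/(7*S) = -⅐*1 = -⅐)
r(l, w) = 2 + l² + w² (r(l, w) = (l² + w²) + 2 = 2 + l² + w²)
T = -358/7 (T = -⅐ - 1*51 = -⅐ - 51 = -358/7 ≈ -51.143)
(r(-4, -4) + T)² = ((2 + (-4)² + (-4)²) - 358/7)² = ((2 + 16 + 16) - 358/7)² = (34 - 358/7)² = (-120/7)² = 14400/49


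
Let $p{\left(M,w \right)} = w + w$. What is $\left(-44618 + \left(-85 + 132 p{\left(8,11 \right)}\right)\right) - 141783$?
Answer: $-183582$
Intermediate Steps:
$p{\left(M,w \right)} = 2 w$
$\left(-44618 + \left(-85 + 132 p{\left(8,11 \right)}\right)\right) - 141783 = \left(-44618 - \left(85 - 132 \cdot 2 \cdot 11\right)\right) - 141783 = \left(-44618 + \left(-85 + 132 \cdot 22\right)\right) - 141783 = \left(-44618 + \left(-85 + 2904\right)\right) - 141783 = \left(-44618 + 2819\right) - 141783 = -41799 - 141783 = -183582$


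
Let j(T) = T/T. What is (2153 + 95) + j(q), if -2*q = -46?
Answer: 2249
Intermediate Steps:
q = 23 (q = -1/2*(-46) = 23)
j(T) = 1
(2153 + 95) + j(q) = (2153 + 95) + 1 = 2248 + 1 = 2249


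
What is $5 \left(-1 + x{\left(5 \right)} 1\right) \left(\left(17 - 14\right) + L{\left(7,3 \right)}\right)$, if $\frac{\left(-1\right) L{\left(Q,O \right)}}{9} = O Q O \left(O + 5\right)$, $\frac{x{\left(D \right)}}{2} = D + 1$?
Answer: $-249315$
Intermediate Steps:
$x{\left(D \right)} = 2 + 2 D$ ($x{\left(D \right)} = 2 \left(D + 1\right) = 2 \left(1 + D\right) = 2 + 2 D$)
$L{\left(Q,O \right)} = - 9 Q O^{2} \left(5 + O\right)$ ($L{\left(Q,O \right)} = - 9 O Q O \left(O + 5\right) = - 9 Q O^{2} \left(5 + O\right)$)
$5 \left(-1 + x{\left(5 \right)} 1\right) \left(\left(17 - 14\right) + L{\left(7,3 \right)}\right) = 5 \left(-1 + \left(2 + 2 \cdot 5\right) 1\right) \left(\left(17 - 14\right) - 63 \cdot 3^{2} \left(5 + 3\right)\right) = 5 \left(-1 + \left(2 + 10\right) 1\right) \left(3 - 63 \cdot 9 \cdot 8\right) = 5 \left(-1 + 12 \cdot 1\right) \left(3 - 4536\right) = 5 \left(-1 + 12\right) \left(-4533\right) = 5 \cdot 11 \left(-4533\right) = 55 \left(-4533\right) = -249315$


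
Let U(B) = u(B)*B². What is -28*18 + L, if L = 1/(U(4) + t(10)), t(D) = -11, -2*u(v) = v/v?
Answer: -9577/19 ≈ -504.05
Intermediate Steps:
u(v) = -½ (u(v) = -v/(2*v) = -½*1 = -½)
U(B) = -B²/2
L = -1/19 (L = 1/(-½*4² - 11) = 1/(-½*16 - 11) = 1/(-8 - 11) = 1/(-19) = -1/19 ≈ -0.052632)
-28*18 + L = -28*18 - 1/19 = -504 - 1/19 = -9577/19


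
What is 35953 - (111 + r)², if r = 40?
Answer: 13152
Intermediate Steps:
35953 - (111 + r)² = 35953 - (111 + 40)² = 35953 - 1*151² = 35953 - 1*22801 = 35953 - 22801 = 13152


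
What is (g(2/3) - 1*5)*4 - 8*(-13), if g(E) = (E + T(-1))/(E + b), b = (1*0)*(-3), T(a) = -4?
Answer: 64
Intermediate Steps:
b = 0 (b = 0*(-3) = 0)
g(E) = (-4 + E)/E (g(E) = (E - 4)/(E + 0) = (-4 + E)/E)
(g(2/3) - 1*5)*4 - 8*(-13) = ((-4 + 2/3)/((2/3)) - 1*5)*4 - 8*(-13) = ((-4 + 2*(⅓))/((2*(⅓))) - 5)*4 + 104 = ((-4 + ⅔)/(⅔) - 5)*4 + 104 = ((3/2)*(-10/3) - 5)*4 + 104 = (-5 - 5)*4 + 104 = -10*4 + 104 = -40 + 104 = 64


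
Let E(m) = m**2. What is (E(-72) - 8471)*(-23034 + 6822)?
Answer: 53288844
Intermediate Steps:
(E(-72) - 8471)*(-23034 + 6822) = ((-72)**2 - 8471)*(-23034 + 6822) = (5184 - 8471)*(-16212) = -3287*(-16212) = 53288844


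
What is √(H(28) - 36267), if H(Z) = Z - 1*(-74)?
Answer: I*√36165 ≈ 190.17*I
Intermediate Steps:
H(Z) = 74 + Z (H(Z) = Z + 74 = 74 + Z)
√(H(28) - 36267) = √((74 + 28) - 36267) = √(102 - 36267) = √(-36165) = I*√36165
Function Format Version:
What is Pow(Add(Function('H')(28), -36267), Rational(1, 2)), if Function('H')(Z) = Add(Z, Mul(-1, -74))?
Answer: Mul(I, Pow(36165, Rational(1, 2))) ≈ Mul(190.17, I)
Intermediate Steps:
Function('H')(Z) = Add(74, Z) (Function('H')(Z) = Add(Z, 74) = Add(74, Z))
Pow(Add(Function('H')(28), -36267), Rational(1, 2)) = Pow(Add(Add(74, 28), -36267), Rational(1, 2)) = Pow(Add(102, -36267), Rational(1, 2)) = Pow(-36165, Rational(1, 2)) = Mul(I, Pow(36165, Rational(1, 2)))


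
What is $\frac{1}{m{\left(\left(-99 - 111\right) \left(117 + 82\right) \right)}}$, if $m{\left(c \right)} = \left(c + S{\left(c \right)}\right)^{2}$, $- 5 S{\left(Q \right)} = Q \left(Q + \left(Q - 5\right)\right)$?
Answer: $\frac{1}{488105143428848400} \approx 2.0487 \cdot 10^{-18}$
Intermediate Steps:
$S{\left(Q \right)} = - \frac{Q \left(-5 + 2 Q\right)}{5}$ ($S{\left(Q \right)} = - \frac{Q \left(Q + \left(Q - 5\right)\right)}{5} = - \frac{Q \left(Q + \left(-5 + Q\right)\right)}{5} = - \frac{Q \left(-5 + 2 Q\right)}{5}$)
$m{\left(c \right)} = \left(c + \frac{c \left(5 - 2 c\right)}{5}\right)^{2}$
$\frac{1}{m{\left(\left(-99 - 111\right) \left(117 + 82\right) \right)}} = \frac{1}{\frac{4}{25} \left(\left(-99 - 111\right) \left(117 + 82\right)\right)^{2} \left(-5 + \left(-99 - 111\right) \left(117 + 82\right)\right)^{2}} = \frac{1}{\frac{4}{25} \left(\left(-210\right) 199\right)^{2} \left(-5 - 41790\right)^{2}} = \frac{1}{\frac{4}{25} \left(-41790\right)^{2} \left(-5 - 41790\right)^{2}} = \frac{1}{\frac{4}{25} \cdot 1746404100 \left(-41795\right)^{2}} = \frac{1}{\frac{4}{25} \cdot 1746404100 \cdot 1746822025} = \frac{1}{488105143428848400}$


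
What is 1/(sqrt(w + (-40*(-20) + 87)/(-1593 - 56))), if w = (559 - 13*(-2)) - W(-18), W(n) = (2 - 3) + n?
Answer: sqrt(1640934741)/995109 ≈ 0.040708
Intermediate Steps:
W(n) = -1 + n
w = 604 (w = (559 - 13*(-2)) - (-1 - 18) = (559 + 26) - 1*(-19) = 585 + 19 = 604)
1/(sqrt(w + (-40*(-20) + 87)/(-1593 - 56))) = 1/(sqrt(604 + (-40*(-20) + 87)/(-1593 - 56))) = 1/(sqrt(604 + (800 + 87)/(-1649))) = 1/(sqrt(604 + 887*(-1/1649))) = 1/(sqrt(604 - 887/1649)) = 1/(sqrt(995109/1649)) = 1/(sqrt(1640934741)/1649) = sqrt(1640934741)/995109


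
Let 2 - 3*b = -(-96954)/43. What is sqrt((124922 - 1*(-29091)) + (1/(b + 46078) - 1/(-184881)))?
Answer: 5*sqrt(7199410571594914173972282786)/1081035073914 ≈ 392.44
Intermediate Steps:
b = -96868/129 (b = 2/3 - (-2938)*(-33/43)/3 = 2/3 - (-2938)*(-33*1/43)/3 = 2/3 - (-2938)*(-33)/(3*43) = 2/3 - 1/3*96954/43 = 2/3 - 32318/43 = -96868/129 ≈ -750.92)
sqrt((124922 - 1*(-29091)) + (1/(b + 46078) - 1/(-184881))) = sqrt((124922 - 1*(-29091)) + (1/(-96868/129 + 46078) - 1/(-184881))) = sqrt((124922 + 29091) + (1/(5847194/129) - 1*(-1/184881))) = sqrt(154013 + (129/5847194 + 1/184881)) = sqrt(154013 + 29696843/1081035073914) = sqrt(166493454868413725/1081035073914) = 5*sqrt(7199410571594914173972282786)/1081035073914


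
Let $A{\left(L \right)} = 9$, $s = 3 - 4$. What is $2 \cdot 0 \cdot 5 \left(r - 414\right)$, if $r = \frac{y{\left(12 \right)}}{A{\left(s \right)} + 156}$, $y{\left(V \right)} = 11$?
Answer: $0$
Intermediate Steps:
$s = -1$
$r = \frac{1}{15}$ ($r = \frac{11}{9 + 156} = \frac{11}{165} = 11 \cdot \frac{1}{165} = \frac{1}{15} \approx 0.066667$)
$2 \cdot 0 \cdot 5 \left(r - 414\right) = 2 \cdot 0 \cdot 5 \left(\frac{1}{15} - 414\right) = 0 \cdot 5 \left(- \frac{6209}{15}\right) = 0 \left(- \frac{6209}{15}\right) = 0$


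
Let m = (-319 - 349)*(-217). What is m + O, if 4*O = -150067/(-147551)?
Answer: 85553761091/590204 ≈ 1.4496e+5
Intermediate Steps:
O = 150067/590204 (O = (-150067/(-147551))/4 = (-150067*(-1/147551))/4 = (1/4)*(150067/147551) = 150067/590204 ≈ 0.25426)
m = 144956 (m = -668*(-217) = 144956)
m + O = 144956 + 150067/590204 = 85553761091/590204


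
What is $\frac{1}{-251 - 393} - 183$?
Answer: $- \frac{117853}{644} \approx -183.0$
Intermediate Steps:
$\frac{1}{-251 - 393} - 183 = \frac{1}{-644} - 183 = - \frac{1}{644} - 183 = - \frac{117853}{644}$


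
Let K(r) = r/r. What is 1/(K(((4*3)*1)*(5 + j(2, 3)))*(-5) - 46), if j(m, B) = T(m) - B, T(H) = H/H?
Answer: -1/51 ≈ -0.019608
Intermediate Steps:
T(H) = 1
j(m, B) = 1 - B
K(r) = 1
1/(K(((4*3)*1)*(5 + j(2, 3)))*(-5) - 46) = 1/(1*(-5) - 46) = 1/(-5 - 46) = 1/(-51) = -1/51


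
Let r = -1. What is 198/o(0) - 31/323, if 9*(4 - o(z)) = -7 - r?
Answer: 95714/2261 ≈ 42.333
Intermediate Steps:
o(z) = 14/3 (o(z) = 4 - (-7 - 1*(-1))/9 = 4 - (-7 + 1)/9 = 4 - 1/9*(-6) = 4 + 2/3 = 14/3)
198/o(0) - 31/323 = 198/(14/3) - 31/323 = 198*(3/14) - 31*1/323 = 297/7 - 31/323 = 95714/2261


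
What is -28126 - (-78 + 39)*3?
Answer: -28009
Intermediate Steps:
-28126 - (-78 + 39)*3 = -28126 - (-39)*3 = -28126 - 1*(-117) = -28126 + 117 = -28009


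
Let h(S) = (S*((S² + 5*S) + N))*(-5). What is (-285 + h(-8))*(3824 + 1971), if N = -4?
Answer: 2984425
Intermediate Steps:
h(S) = -5*S*(-4 + S² + 5*S) (h(S) = (S*((S² + 5*S) - 4))*(-5) = (S*(-4 + S² + 5*S))*(-5) = -5*S*(-4 + S² + 5*S))
(-285 + h(-8))*(3824 + 1971) = (-285 + 5*(-8)*(4 - 1*(-8)² - 5*(-8)))*(3824 + 1971) = (-285 + 5*(-8)*(4 - 1*64 + 40))*5795 = (-285 + 5*(-8)*(4 - 64 + 40))*5795 = (-285 + 5*(-8)*(-20))*5795 = (-285 + 800)*5795 = 515*5795 = 2984425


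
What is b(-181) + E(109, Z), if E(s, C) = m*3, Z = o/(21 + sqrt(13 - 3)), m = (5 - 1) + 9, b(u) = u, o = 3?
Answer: -142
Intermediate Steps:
m = 13 (m = 4 + 9 = 13)
Z = 3/(21 + sqrt(10)) (Z = 3/(21 + sqrt(13 - 3)) = 3/(21 + sqrt(10)) ≈ 0.12416)
E(s, C) = 39 (E(s, C) = 13*3 = 39)
b(-181) + E(109, Z) = -181 + 39 = -142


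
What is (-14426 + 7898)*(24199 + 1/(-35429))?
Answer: -5596757103360/35429 ≈ -1.5797e+8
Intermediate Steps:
(-14426 + 7898)*(24199 + 1/(-35429)) = -6528*(24199 - 1/35429) = -6528*857346370/35429 = -5596757103360/35429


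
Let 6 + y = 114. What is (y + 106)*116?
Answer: 24824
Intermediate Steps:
y = 108 (y = -6 + 114 = 108)
(y + 106)*116 = (108 + 106)*116 = 214*116 = 24824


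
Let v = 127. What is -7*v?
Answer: -889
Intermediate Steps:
-7*v = -7*127 = -889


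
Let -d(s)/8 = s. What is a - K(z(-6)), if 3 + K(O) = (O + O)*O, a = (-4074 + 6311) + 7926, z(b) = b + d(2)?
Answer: 9198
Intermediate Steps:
d(s) = -8*s
z(b) = -16 + b (z(b) = b - 8*2 = b - 16 = -16 + b)
a = 10163 (a = 2237 + 7926 = 10163)
K(O) = -3 + 2*O² (K(O) = -3 + (O + O)*O = -3 + (2*O)*O = -3 + 2*O²)
a - K(z(-6)) = 10163 - (-3 + 2*(-16 - 6)²) = 10163 - (-3 + 2*(-22)²) = 10163 - (-3 + 2*484) = 10163 - (-3 + 968) = 10163 - 1*965 = 10163 - 965 = 9198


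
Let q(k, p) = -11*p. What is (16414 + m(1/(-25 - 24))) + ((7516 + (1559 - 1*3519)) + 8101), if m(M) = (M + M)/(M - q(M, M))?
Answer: 180427/6 ≈ 30071.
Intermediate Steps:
m(M) = ⅙ (m(M) = (M + M)/(M - (-11)*M) = (2*M)/(M + 11*M) = (2*M)/((12*M)) = (2*M)*(1/(12*M)) = ⅙)
(16414 + m(1/(-25 - 24))) + ((7516 + (1559 - 1*3519)) + 8101) = (16414 + ⅙) + ((7516 + (1559 - 1*3519)) + 8101) = 98485/6 + ((7516 + (1559 - 3519)) + 8101) = 98485/6 + ((7516 - 1960) + 8101) = 98485/6 + (5556 + 8101) = 98485/6 + 13657 = 180427/6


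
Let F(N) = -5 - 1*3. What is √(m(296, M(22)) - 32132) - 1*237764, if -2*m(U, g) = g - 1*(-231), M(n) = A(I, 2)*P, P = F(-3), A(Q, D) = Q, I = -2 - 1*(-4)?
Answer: -237764 + I*√128958/2 ≈ -2.3776e+5 + 179.55*I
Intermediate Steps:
I = 2 (I = -2 + 4 = 2)
F(N) = -8 (F(N) = -5 - 3 = -8)
P = -8
M(n) = -16 (M(n) = 2*(-8) = -16)
m(U, g) = -231/2 - g/2 (m(U, g) = -(g - 1*(-231))/2 = -(g + 231)/2 = -(231 + g)/2 = -231/2 - g/2)
√(m(296, M(22)) - 32132) - 1*237764 = √((-231/2 - ½*(-16)) - 32132) - 1*237764 = √((-231/2 + 8) - 32132) - 237764 = √(-215/2 - 32132) - 237764 = √(-64479/2) - 237764 = I*√128958/2 - 237764 = -237764 + I*√128958/2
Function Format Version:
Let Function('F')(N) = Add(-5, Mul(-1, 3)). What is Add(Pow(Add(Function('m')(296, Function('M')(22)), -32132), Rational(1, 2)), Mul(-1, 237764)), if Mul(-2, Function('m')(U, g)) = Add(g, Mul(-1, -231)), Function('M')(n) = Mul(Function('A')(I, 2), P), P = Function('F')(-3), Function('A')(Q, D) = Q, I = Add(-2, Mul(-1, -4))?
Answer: Add(-237764, Mul(Rational(1, 2), I, Pow(128958, Rational(1, 2)))) ≈ Add(-2.3776e+5, Mul(179.55, I))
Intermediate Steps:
I = 2 (I = Add(-2, 4) = 2)
Function('F')(N) = -8 (Function('F')(N) = Add(-5, -3) = -8)
P = -8
Function('M')(n) = -16 (Function('M')(n) = Mul(2, -8) = -16)
Function('m')(U, g) = Add(Rational(-231, 2), Mul(Rational(-1, 2), g)) (Function('m')(U, g) = Mul(Rational(-1, 2), Add(g, Mul(-1, -231))) = Mul(Rational(-1, 2), Add(g, 231)) = Mul(Rational(-1, 2), Add(231, g)) = Add(Rational(-231, 2), Mul(Rational(-1, 2), g)))
Add(Pow(Add(Function('m')(296, Function('M')(22)), -32132), Rational(1, 2)), Mul(-1, 237764)) = Add(Pow(Add(Add(Rational(-231, 2), Mul(Rational(-1, 2), -16)), -32132), Rational(1, 2)), Mul(-1, 237764)) = Add(Pow(Add(Add(Rational(-231, 2), 8), -32132), Rational(1, 2)), -237764) = Add(Pow(Add(Rational(-215, 2), -32132), Rational(1, 2)), -237764) = Add(Pow(Rational(-64479, 2), Rational(1, 2)), -237764) = Add(Mul(Rational(1, 2), I, Pow(128958, Rational(1, 2))), -237764) = Add(-237764, Mul(Rational(1, 2), I, Pow(128958, Rational(1, 2))))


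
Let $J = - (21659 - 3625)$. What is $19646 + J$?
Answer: $1612$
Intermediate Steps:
$J = -18034$ ($J = \left(-1\right) 18034 = -18034$)
$19646 + J = 19646 - 18034 = 1612$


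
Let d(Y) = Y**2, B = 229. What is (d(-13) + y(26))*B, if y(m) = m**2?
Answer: 193505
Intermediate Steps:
(d(-13) + y(26))*B = ((-13)**2 + 26**2)*229 = (169 + 676)*229 = 845*229 = 193505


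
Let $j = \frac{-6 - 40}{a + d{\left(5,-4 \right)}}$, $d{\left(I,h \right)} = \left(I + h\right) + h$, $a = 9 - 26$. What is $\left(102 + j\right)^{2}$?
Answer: $\frac{1087849}{100} \approx 10878.0$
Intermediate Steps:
$a = -17$
$d{\left(I,h \right)} = I + 2 h$
$j = \frac{23}{10}$ ($j = \frac{-6 - 40}{-17 + \left(5 + 2 \left(-4\right)\right)} = - \frac{46}{-17 + \left(5 - 8\right)} = - \frac{46}{-17 - 3} = - \frac{46}{-20} = \left(-46\right) \left(- \frac{1}{20}\right) = \frac{23}{10} \approx 2.3$)
$\left(102 + j\right)^{2} = \left(102 + \frac{23}{10}\right)^{2} = \left(\frac{1043}{10}\right)^{2} = \frac{1087849}{100}$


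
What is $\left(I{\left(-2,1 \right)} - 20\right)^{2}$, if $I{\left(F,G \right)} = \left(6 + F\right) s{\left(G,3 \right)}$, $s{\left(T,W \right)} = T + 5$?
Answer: $16$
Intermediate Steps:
$s{\left(T,W \right)} = 5 + T$
$I{\left(F,G \right)} = \left(5 + G\right) \left(6 + F\right)$ ($I{\left(F,G \right)} = \left(6 + F\right) \left(5 + G\right) = \left(5 + G\right) \left(6 + F\right)$)
$\left(I{\left(-2,1 \right)} - 20\right)^{2} = \left(\left(5 + 1\right) \left(6 - 2\right) - 20\right)^{2} = \left(6 \cdot 4 - 20\right)^{2} = \left(24 - 20\right)^{2} = 4^{2} = 16$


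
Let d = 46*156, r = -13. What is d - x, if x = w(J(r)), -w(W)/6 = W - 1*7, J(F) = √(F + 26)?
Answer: 7134 + 6*√13 ≈ 7155.6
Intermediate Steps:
J(F) = √(26 + F)
w(W) = 42 - 6*W (w(W) = -6*(W - 1*7) = -6*(W - 7) = -6*(-7 + W) = 42 - 6*W)
d = 7176
x = 42 - 6*√13 (x = 42 - 6*√(26 - 13) = 42 - 6*√13 ≈ 20.367)
d - x = 7176 - (42 - 6*√13) = 7176 + (-42 + 6*√13) = 7134 + 6*√13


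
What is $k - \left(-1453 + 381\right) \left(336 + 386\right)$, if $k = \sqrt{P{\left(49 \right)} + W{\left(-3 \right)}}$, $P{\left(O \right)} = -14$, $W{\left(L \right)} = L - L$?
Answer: $773984 + i \sqrt{14} \approx 7.7398 \cdot 10^{5} + 3.7417 i$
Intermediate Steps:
$W{\left(L \right)} = 0$
$k = i \sqrt{14}$ ($k = \sqrt{-14 + 0} = \sqrt{-14} = i \sqrt{14} \approx 3.7417 i$)
$k - \left(-1453 + 381\right) \left(336 + 386\right) = i \sqrt{14} - \left(-1453 + 381\right) \left(336 + 386\right) = i \sqrt{14} - \left(-1072\right) 722 = i \sqrt{14} - -773984 = i \sqrt{14} + 773984 = 773984 + i \sqrt{14}$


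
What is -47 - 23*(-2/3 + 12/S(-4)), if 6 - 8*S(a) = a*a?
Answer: 2837/15 ≈ 189.13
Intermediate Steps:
S(a) = 3/4 - a**2/8 (S(a) = 3/4 - a*a/8 = 3/4 - a**2/8)
-47 - 23*(-2/3 + 12/S(-4)) = -47 - 23*(-2/3 + 12/(3/4 - 1/8*(-4)**2)) = -47 - 23*(-2*1/3 + 12/(3/4 - 1/8*16)) = -47 - 23*(-2/3 + 12/(3/4 - 2)) = -47 - 23*(-2/3 + 12/(-5/4)) = -47 - 23*(-2/3 + 12*(-4/5)) = -47 - 23*(-2/3 - 48/5) = -47 - 23*(-154/15) = -47 + 3542/15 = 2837/15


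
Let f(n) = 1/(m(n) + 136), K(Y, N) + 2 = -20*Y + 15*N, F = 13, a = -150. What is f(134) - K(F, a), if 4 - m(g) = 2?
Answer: 346657/138 ≈ 2512.0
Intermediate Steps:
K(Y, N) = -2 - 20*Y + 15*N (K(Y, N) = -2 + (-20*Y + 15*N) = -2 - 20*Y + 15*N)
m(g) = 2 (m(g) = 4 - 1*2 = 4 - 2 = 2)
f(n) = 1/138 (f(n) = 1/(2 + 136) = 1/138)
f(134) - K(F, a) = 1/138 - (-2 - 20*13 + 15*(-150)) = 1/138 - (-2 - 260 - 2250) = 1/138 - 1*(-2512) = 1/138 + 2512 = 346657/138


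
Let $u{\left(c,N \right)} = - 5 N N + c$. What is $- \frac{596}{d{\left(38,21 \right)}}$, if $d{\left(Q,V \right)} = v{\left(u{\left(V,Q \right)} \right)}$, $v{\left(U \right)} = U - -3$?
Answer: $\frac{149}{1799} \approx 0.082824$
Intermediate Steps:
$u{\left(c,N \right)} = c - 5 N^{2}$ ($u{\left(c,N \right)} = - 5 N^{2} + c = c - 5 N^{2}$)
$v{\left(U \right)} = 3 + U$ ($v{\left(U \right)} = U + 3 = 3 + U$)
$d{\left(Q,V \right)} = 3 + V - 5 Q^{2}$ ($d{\left(Q,V \right)} = 3 - \left(- V + 5 Q^{2}\right) = 3 + V - 5 Q^{2}$)
$- \frac{596}{d{\left(38,21 \right)}} = - \frac{596}{3 + 21 - 5 \cdot 38^{2}} = - \frac{596}{3 + 21 - 7220} = - \frac{596}{-7196} = \left(-596\right) \left(- \frac{1}{7196}\right) = \frac{149}{1799}$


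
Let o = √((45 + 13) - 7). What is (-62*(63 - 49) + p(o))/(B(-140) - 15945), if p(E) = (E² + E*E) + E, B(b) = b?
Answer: 766/16085 - √51/16085 ≈ 0.047178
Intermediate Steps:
o = √51 (o = √(58 - 7) = √51 ≈ 7.1414)
p(E) = E + 2*E² (p(E) = (E² + E²) + E = 2*E² + E = E + 2*E²)
(-62*(63 - 49) + p(o))/(B(-140) - 15945) = (-62*(63 - 49) + √51*(1 + 2*√51))/(-140 - 15945) = (-62*14 + √51*(1 + 2*√51))/(-16085) = (-868 + √51*(1 + 2*√51))*(-1/16085) = 868/16085 - √51*(1 + 2*√51)/16085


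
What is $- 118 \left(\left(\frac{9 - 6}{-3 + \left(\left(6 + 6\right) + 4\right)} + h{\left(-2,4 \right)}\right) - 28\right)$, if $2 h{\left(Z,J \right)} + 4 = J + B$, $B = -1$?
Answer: $\frac{43365}{13} \approx 3335.8$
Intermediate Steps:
$h{\left(Z,J \right)} = - \frac{5}{2} + \frac{J}{2}$ ($h{\left(Z,J \right)} = -2 + \frac{J - 1}{2} = -2 + \frac{-1 + J}{2} = -2 + \left(- \frac{1}{2} + \frac{J}{2}\right) = - \frac{5}{2} + \frac{J}{2}$)
$- 118 \left(\left(\frac{9 - 6}{-3 + \left(\left(6 + 6\right) + 4\right)} + h{\left(-2,4 \right)}\right) - 28\right) = - 118 \left(\left(\frac{9 - 6}{-3 + \left(\left(6 + 6\right) + 4\right)} + \left(- \frac{5}{2} + \frac{1}{2} \cdot 4\right)\right) - 28\right) = - 118 \left(\left(\frac{3}{-3 + \left(12 + 4\right)} + \left(- \frac{5}{2} + 2\right)\right) - 28\right) = - 118 \left(\left(\frac{3}{-3 + 16} - \frac{1}{2}\right) - 28\right) = - 118 \left(\left(\frac{3}{13} - \frac{1}{2}\right) - 28\right) = - 118 \left(- \frac{7}{26} - 28\right) = \left(-118\right) \left(- \frac{735}{26}\right) = \frac{43365}{13}$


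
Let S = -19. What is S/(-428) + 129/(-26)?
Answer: -27359/5564 ≈ -4.9171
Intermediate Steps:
S/(-428) + 129/(-26) = -19/(-428) + 129/(-26) = -19*(-1/428) + 129*(-1/26) = 19/428 - 129/26 = -27359/5564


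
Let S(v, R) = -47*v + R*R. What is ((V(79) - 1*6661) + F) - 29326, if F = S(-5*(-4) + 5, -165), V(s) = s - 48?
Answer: -9906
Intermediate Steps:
V(s) = -48 + s
S(v, R) = R² - 47*v (S(v, R) = -47*v + R² = R² - 47*v)
F = 26050 (F = (-165)² - 47*(-5*(-4) + 5) = 27225 - 47*(20 + 5) = 27225 - 47*25 = 27225 - 1175 = 26050)
((V(79) - 1*6661) + F) - 29326 = (((-48 + 79) - 1*6661) + 26050) - 29326 = ((31 - 6661) + 26050) - 29326 = (-6630 + 26050) - 29326 = 19420 - 29326 = -9906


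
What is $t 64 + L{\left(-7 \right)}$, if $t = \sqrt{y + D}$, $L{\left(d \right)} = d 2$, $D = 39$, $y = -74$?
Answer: $-14 + 64 i \sqrt{35} \approx -14.0 + 378.63 i$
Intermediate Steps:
$L{\left(d \right)} = 2 d$
$t = i \sqrt{35}$ ($t = \sqrt{-74 + 39} = \sqrt{-35} = i \sqrt{35} \approx 5.9161 i$)
$t 64 + L{\left(-7 \right)} = i \sqrt{35} \cdot 64 + 2 \left(-7\right) = 64 i \sqrt{35} - 14 = -14 + 64 i \sqrt{35}$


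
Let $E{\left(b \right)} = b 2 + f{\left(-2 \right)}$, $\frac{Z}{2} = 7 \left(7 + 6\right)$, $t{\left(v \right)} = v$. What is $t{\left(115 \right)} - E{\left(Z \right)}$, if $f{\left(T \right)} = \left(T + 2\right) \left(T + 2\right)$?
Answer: $-249$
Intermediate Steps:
$Z = 182$ ($Z = 2 \cdot 7 \left(7 + 6\right) = 2 \cdot 7 \cdot 13 = 2 \cdot 91 = 182$)
$f{\left(T \right)} = \left(2 + T\right)^{2}$ ($f{\left(T \right)} = \left(2 + T\right) \left(2 + T\right) = \left(2 + T\right)^{2}$)
$E{\left(b \right)} = 2 b$ ($E{\left(b \right)} = b 2 + \left(2 - 2\right)^{2} = 2 b + 0^{2} = 2 b + 0 = 2 b$)
$t{\left(115 \right)} - E{\left(Z \right)} = 115 - 2 \cdot 182 = 115 - 364 = -249$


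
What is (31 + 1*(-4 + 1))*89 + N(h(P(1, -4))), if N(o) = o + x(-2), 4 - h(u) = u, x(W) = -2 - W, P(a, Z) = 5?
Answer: 2491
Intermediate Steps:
h(u) = 4 - u
N(o) = o (N(o) = o + (-2 - 1*(-2)) = o + (-2 + 2) = o + 0 = o)
(31 + 1*(-4 + 1))*89 + N(h(P(1, -4))) = (31 + 1*(-4 + 1))*89 + (4 - 1*5) = (31 + 1*(-3))*89 + (4 - 5) = (31 - 3)*89 - 1 = 28*89 - 1 = 2492 - 1 = 2491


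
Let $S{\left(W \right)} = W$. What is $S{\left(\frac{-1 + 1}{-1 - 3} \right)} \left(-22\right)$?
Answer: $0$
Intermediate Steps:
$S{\left(\frac{-1 + 1}{-1 - 3} \right)} \left(-22\right) = \frac{-1 + 1}{-1 - 3} \left(-22\right) = \frac{0}{-4} \left(-22\right) = 0 \left(- \frac{1}{4}\right) \left(-22\right) = 0 \left(-22\right) = 0$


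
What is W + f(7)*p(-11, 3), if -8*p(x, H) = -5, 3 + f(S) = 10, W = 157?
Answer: 1291/8 ≈ 161.38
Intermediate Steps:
f(S) = 7 (f(S) = -3 + 10 = 7)
p(x, H) = 5/8 (p(x, H) = -⅛*(-5) = 5/8)
W + f(7)*p(-11, 3) = 157 + 7*(5/8) = 157 + 35/8 = 1291/8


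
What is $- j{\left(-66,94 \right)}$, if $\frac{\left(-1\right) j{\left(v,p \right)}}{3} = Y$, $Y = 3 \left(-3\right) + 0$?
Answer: $-27$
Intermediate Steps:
$Y = -9$ ($Y = -9 + 0 = -9$)
$j{\left(v,p \right)} = 27$ ($j{\left(v,p \right)} = \left(-3\right) \left(-9\right) = 27$)
$- j{\left(-66,94 \right)} = \left(-1\right) 27 = -27$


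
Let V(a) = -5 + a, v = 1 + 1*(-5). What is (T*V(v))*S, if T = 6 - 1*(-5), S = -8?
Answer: 792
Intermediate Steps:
v = -4 (v = 1 - 5 = -4)
T = 11 (T = 6 + 5 = 11)
(T*V(v))*S = (11*(-5 - 4))*(-8) = (11*(-9))*(-8) = -99*(-8) = 792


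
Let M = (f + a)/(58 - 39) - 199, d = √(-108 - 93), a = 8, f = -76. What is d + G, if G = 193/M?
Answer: -3667/3849 + I*√201 ≈ -0.95271 + 14.177*I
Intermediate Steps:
d = I*√201 (d = √(-201) = I*√201 ≈ 14.177*I)
M = -3849/19 (M = (-76 + 8)/(58 - 39) - 199 = -68/19 - 199 = -3849/19 ≈ -202.58)
G = -3667/3849 (G = 193/(-3849/19) = 193*(-19/3849) = -3667/3849 ≈ -0.95271)
d + G = I*√201 - 3667/3849 = -3667/3849 + I*√201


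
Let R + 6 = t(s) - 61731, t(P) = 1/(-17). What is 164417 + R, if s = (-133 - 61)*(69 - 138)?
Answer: 1745559/17 ≈ 1.0268e+5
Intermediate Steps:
s = 13386 (s = -194*(-69) = 13386)
t(P) = -1/17
R = -1049530/17 (R = -6 + (-1/17 - 61731) = -6 - 1049428/17 = -1049530/17 ≈ -61737.)
164417 + R = 164417 - 1049530/17 = 1745559/17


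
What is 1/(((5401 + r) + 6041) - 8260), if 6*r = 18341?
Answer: 6/37433 ≈ 0.00016029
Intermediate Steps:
r = 18341/6 (r = (⅙)*18341 = 18341/6 ≈ 3056.8)
1/(((5401 + r) + 6041) - 8260) = 1/(((5401 + 18341/6) + 6041) - 8260) = 1/((50747/6 + 6041) - 8260) = 1/(86993/6 - 8260) = 1/(37433/6) = 6/37433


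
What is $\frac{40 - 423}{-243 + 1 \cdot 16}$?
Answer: $\frac{383}{227} \approx 1.6872$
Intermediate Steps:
$\frac{40 - 423}{-243 + 1 \cdot 16} = - \frac{383}{-243 + 16} = - \frac{383}{-227} = \left(-383\right) \left(- \frac{1}{227}\right) = \frac{383}{227}$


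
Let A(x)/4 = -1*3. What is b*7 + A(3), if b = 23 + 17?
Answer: 268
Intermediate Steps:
b = 40
A(x) = -12 (A(x) = 4*(-1*3) = 4*(-3) = -12)
b*7 + A(3) = 40*7 - 12 = 280 - 12 = 268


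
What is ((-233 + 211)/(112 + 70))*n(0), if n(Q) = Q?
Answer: 0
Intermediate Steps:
((-233 + 211)/(112 + 70))*n(0) = ((-233 + 211)/(112 + 70))*0 = -22/182*0 = -22*1/182*0 = -11/91*0 = 0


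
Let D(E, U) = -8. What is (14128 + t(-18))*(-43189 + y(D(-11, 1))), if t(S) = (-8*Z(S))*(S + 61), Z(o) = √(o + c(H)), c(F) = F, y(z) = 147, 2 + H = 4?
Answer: -608097376 + 59225792*I ≈ -6.081e+8 + 5.9226e+7*I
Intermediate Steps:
H = 2 (H = -2 + 4 = 2)
Z(o) = √(2 + o) (Z(o) = √(o + 2) = √(2 + o))
t(S) = -8*√(2 + S)*(61 + S) (t(S) = (-8*√(2 + S))*(S + 61) = (-8*√(2 + S))*(61 + S) = -8*√(2 + S)*(61 + S))
(14128 + t(-18))*(-43189 + y(D(-11, 1))) = (14128 + 8*√(2 - 18)*(-61 - 1*(-18)))*(-43189 + 147) = (14128 + 8*√(-16)*(-61 + 18))*(-43042) = (14128 + 8*(4*I)*(-43))*(-43042) = (14128 - 1376*I)*(-43042) = -608097376 + 59225792*I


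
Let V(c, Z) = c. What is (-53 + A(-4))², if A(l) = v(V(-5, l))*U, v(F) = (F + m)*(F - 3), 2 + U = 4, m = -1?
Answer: 1849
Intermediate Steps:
U = 2 (U = -2 + 4 = 2)
v(F) = (-1 + F)*(-3 + F) (v(F) = (F - 1)*(F - 3) = (-1 + F)*(-3 + F))
A(l) = 96 (A(l) = (3 + (-5)² - 4*(-5))*2 = (3 + 25 + 20)*2 = 48*2 = 96)
(-53 + A(-4))² = (-53 + 96)² = 43² = 1849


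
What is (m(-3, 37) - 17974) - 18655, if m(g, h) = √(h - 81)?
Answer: -36629 + 2*I*√11 ≈ -36629.0 + 6.6332*I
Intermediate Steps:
m(g, h) = √(-81 + h)
(m(-3, 37) - 17974) - 18655 = (√(-81 + 37) - 17974) - 18655 = (√(-44) - 17974) - 18655 = (2*I*√11 - 17974) - 18655 = (-17974 + 2*I*√11) - 18655 = -36629 + 2*I*√11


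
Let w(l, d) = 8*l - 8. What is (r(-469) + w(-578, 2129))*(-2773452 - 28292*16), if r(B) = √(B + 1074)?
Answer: 14943406368 - 35487364*√5 ≈ 1.4864e+10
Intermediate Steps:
r(B) = √(1074 + B)
w(l, d) = -8 + 8*l
(r(-469) + w(-578, 2129))*(-2773452 - 28292*16) = (√(1074 - 469) + (-8 + 8*(-578)))*(-2773452 - 28292*16) = (√605 + (-8 - 4624))*(-2773452 - 452672) = (11*√5 - 4632)*(-3226124) = (-4632 + 11*√5)*(-3226124) = 14943406368 - 35487364*√5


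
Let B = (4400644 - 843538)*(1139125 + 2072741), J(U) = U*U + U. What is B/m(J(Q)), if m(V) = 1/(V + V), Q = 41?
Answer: 39347520291377424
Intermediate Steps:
J(U) = U + U**2 (J(U) = U**2 + U = U + U**2)
B = 11424947819796 (B = 3557106*3211866 = 11424947819796)
m(V) = 1/(2*V)
B/m(J(Q)) = 11424947819796/((1/(2*((41*(1 + 41)))))) = 11424947819796/((1/(2*((41*42))))) = 11424947819796/(((1/2)/1722)) = 11424947819796/(((1/2)*(1/1722))) = 11424947819796/(1/3444) = 11424947819796*3444 = 39347520291377424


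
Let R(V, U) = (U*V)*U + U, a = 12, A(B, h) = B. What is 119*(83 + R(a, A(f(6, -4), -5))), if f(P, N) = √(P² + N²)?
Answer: 84133 + 238*√13 ≈ 84991.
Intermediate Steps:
f(P, N) = √(N² + P²)
R(V, U) = U + V*U² (R(V, U) = V*U² + U = U + V*U²)
119*(83 + R(a, A(f(6, -4), -5))) = 119*(83 + √((-4)² + 6²)*(1 + √((-4)² + 6²)*12)) = 119*(83 + √(16 + 36)*(1 + √(16 + 36)*12)) = 119*(83 + √52*(1 + √52*12)) = 119*(83 + (2*√13)*(1 + (2*√13)*12)) = 119*(83 + (2*√13)*(1 + 24*√13)) = 119*(83 + 2*√13*(1 + 24*√13)) = 9877 + 238*√13*(1 + 24*√13)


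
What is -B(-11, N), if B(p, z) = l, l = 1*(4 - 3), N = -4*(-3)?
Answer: -1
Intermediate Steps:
N = 12
l = 1 (l = 1*1 = 1)
B(p, z) = 1
-B(-11, N) = -1*1 = -1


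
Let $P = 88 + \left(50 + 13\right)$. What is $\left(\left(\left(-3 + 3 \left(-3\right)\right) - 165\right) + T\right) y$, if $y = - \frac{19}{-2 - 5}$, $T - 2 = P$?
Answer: $- \frac{456}{7} \approx -65.143$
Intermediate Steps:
$P = 151$ ($P = 88 + 63 = 151$)
$T = 153$ ($T = 2 + 151 = 153$)
$y = \frac{19}{7}$ ($y = - \frac{19}{-7} = \left(-19\right) \left(- \frac{1}{7}\right) = \frac{19}{7} \approx 2.7143$)
$\left(\left(\left(-3 + 3 \left(-3\right)\right) - 165\right) + T\right) y = \left(\left(\left(-3 + 3 \left(-3\right)\right) - 165\right) + 153\right) \frac{19}{7} = \left(\left(\left(-3 - 9\right) - 165\right) + 153\right) \frac{19}{7} = \left(\left(-12 - 165\right) + 153\right) \frac{19}{7} = \left(-177 + 153\right) \frac{19}{7} = \left(-24\right) \frac{19}{7} = - \frac{456}{7}$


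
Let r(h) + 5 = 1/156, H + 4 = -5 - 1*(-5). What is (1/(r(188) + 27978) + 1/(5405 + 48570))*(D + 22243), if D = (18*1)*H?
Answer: 283431603019/235535511275 ≈ 1.2034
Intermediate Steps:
H = -4 (H = -4 + (-5 - 1*(-5)) = -4 + (-5 + 5) = -4 + 0 = -4)
D = -72 (D = (18*1)*(-4) = 18*(-4) = -72)
r(h) = -779/156 (r(h) = -5 + 1/156 = -779/156)
(1/(r(188) + 27978) + 1/(5405 + 48570))*(D + 22243) = (1/(-779/156 + 27978) + 1/(5405 + 48570))*(-72 + 22243) = (1/(4363789/156) + 1/53975)*22171 = (156/4363789 + 1/53975)*22171 = (12783889/235535511275)*22171 = 283431603019/235535511275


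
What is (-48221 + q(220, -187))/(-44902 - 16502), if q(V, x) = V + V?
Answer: 15927/20468 ≈ 0.77814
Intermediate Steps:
q(V, x) = 2*V
(-48221 + q(220, -187))/(-44902 - 16502) = (-48221 + 2*220)/(-44902 - 16502) = (-48221 + 440)/(-61404) = -47781*(-1/61404) = 15927/20468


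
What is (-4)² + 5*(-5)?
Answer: -9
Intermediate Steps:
(-4)² + 5*(-5) = 16 - 25 = -9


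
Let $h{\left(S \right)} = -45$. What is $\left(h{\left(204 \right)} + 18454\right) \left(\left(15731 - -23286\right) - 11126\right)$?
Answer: $513445419$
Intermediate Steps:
$\left(h{\left(204 \right)} + 18454\right) \left(\left(15731 - -23286\right) - 11126\right) = \left(-45 + 18454\right) \left(\left(15731 - -23286\right) - 11126\right) = 18409 \left(\left(15731 + 23286\right) - 11126\right) = 18409 \left(39017 - 11126\right) = 18409 \cdot 27891 = 513445419$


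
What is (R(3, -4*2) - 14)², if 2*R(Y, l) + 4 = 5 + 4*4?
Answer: 121/4 ≈ 30.250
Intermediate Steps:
R(Y, l) = 17/2 (R(Y, l) = -2 + (5 + 4*4)/2 = -2 + (5 + 16)/2 = -2 + (½)*21 = -2 + 21/2 = 17/2)
(R(3, -4*2) - 14)² = (17/2 - 14)² = (-11/2)² = 121/4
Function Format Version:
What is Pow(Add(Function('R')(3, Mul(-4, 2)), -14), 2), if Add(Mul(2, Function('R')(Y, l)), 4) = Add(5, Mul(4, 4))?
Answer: Rational(121, 4) ≈ 30.250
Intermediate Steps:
Function('R')(Y, l) = Rational(17, 2) (Function('R')(Y, l) = Add(-2, Mul(Rational(1, 2), Add(5, Mul(4, 4)))) = Add(-2, Mul(Rational(1, 2), Add(5, 16))) = Add(-2, Mul(Rational(1, 2), 21)) = Add(-2, Rational(21, 2)) = Rational(17, 2))
Pow(Add(Function('R')(3, Mul(-4, 2)), -14), 2) = Pow(Add(Rational(17, 2), -14), 2) = Pow(Rational(-11, 2), 2) = Rational(121, 4)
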